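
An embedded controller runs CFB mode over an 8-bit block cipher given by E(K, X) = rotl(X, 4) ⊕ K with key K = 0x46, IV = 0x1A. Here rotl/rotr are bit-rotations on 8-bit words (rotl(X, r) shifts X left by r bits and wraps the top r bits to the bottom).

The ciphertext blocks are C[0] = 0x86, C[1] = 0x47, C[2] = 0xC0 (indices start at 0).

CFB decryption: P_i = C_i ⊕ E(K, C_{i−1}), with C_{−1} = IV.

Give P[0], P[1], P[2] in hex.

P[0] = 0x61, P[1] = 0x69, P[2] = 0xF2

P[0]: E(K, 0x1A) = 0xE7; 0x86 ⊕ 0xE7 = 0x61.
P[1]: E(K, 0x86) = 0x2E; 0x47 ⊕ 0x2E = 0x69.
P[2]: E(K, 0x47) = 0x32; 0xC0 ⊕ 0x32 = 0xF2.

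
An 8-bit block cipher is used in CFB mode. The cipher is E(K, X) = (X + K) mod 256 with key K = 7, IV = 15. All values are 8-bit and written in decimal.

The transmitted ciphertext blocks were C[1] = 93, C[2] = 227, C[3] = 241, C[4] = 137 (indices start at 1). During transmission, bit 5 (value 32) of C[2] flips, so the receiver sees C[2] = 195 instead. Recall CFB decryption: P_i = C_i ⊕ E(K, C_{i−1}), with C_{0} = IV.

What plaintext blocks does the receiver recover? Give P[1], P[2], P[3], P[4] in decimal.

Only C[2] changed, to 195. In CFB, a change in C_i flips the same bit in P_i and garbles P_{i+1}. Decrypting the received ciphertext:
P[1]: E(K, 15) = 22; 93 ⊕ 22 = 75.
P[2]: E(K, 93) = 100; 195 ⊕ 100 = 167.
P[3]: E(K, 195) = 202; 241 ⊕ 202 = 59.
P[4]: E(K, 241) = 248; 137 ⊕ 248 = 113.
Blocks that differ from the original plaintext: P[2], P[3].

P[1] = 75, P[2] = 167, P[3] = 59, P[4] = 113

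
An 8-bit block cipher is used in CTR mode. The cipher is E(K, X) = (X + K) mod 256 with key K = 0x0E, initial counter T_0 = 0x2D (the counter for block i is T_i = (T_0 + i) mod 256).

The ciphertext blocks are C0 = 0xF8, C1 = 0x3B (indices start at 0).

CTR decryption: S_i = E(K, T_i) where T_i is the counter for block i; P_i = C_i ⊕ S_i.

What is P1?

P1: T = 0x2E, S = E(K, T) = 0x3C; 0x3B ⊕ 0x3C = 0x07.

P1 = 0x07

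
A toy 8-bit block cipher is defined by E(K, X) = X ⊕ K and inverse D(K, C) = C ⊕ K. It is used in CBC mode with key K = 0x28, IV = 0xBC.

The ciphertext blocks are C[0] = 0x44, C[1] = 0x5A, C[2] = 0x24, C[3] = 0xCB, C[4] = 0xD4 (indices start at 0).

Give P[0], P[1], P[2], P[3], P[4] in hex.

CBC decryption: P_i = D(K, C_i) ⊕ C_{i−1}, with C_{−1} = IV.
P[0]: D(K, 0x44) = 0x6C; 0x6C ⊕ 0xBC = 0xD0.
P[1]: D(K, 0x5A) = 0x72; 0x72 ⊕ 0x44 = 0x36.
P[2]: D(K, 0x24) = 0x0C; 0x0C ⊕ 0x5A = 0x56.
P[3]: D(K, 0xCB) = 0xE3; 0xE3 ⊕ 0x24 = 0xC7.
P[4]: D(K, 0xD4) = 0xFC; 0xFC ⊕ 0xCB = 0x37.

P[0] = 0xD0, P[1] = 0x36, P[2] = 0x56, P[3] = 0xC7, P[4] = 0x37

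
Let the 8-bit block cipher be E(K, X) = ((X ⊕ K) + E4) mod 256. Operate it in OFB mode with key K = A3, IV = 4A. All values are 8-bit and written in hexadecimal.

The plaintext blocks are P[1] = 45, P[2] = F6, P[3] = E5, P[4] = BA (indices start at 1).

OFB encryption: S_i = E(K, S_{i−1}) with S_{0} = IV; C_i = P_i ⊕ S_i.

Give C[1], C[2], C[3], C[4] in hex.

C[1] = 88, C[2] = A4, C[3] = 30, C[4] = E0

C[1]: S = E(K, 4A) = CD; 45 ⊕ CD = 88.
C[2]: S = E(K, CD) = 52; F6 ⊕ 52 = A4.
C[3]: S = E(K, 52) = D5; E5 ⊕ D5 = 30.
C[4]: S = E(K, D5) = 5A; BA ⊕ 5A = E0.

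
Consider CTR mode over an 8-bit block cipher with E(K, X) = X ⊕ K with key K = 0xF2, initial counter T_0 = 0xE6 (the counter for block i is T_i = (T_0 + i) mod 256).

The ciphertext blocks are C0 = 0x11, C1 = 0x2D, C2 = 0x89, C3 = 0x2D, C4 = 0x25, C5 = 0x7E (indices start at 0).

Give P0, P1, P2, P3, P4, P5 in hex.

CTR decryption: S_i = E(K, T_i) where T_i is the counter for block i; P_i = C_i ⊕ S_i.
P0: T = 0xE6, S = E(K, T) = 0x14; 0x11 ⊕ 0x14 = 0x05.
P1: T = 0xE7, S = E(K, T) = 0x15; 0x2D ⊕ 0x15 = 0x38.
P2: T = 0xE8, S = E(K, T) = 0x1A; 0x89 ⊕ 0x1A = 0x93.
P3: T = 0xE9, S = E(K, T) = 0x1B; 0x2D ⊕ 0x1B = 0x36.
P4: T = 0xEA, S = E(K, T) = 0x18; 0x25 ⊕ 0x18 = 0x3D.
P5: T = 0xEB, S = E(K, T) = 0x19; 0x7E ⊕ 0x19 = 0x67.

P0 = 0x05, P1 = 0x38, P2 = 0x93, P3 = 0x36, P4 = 0x3D, P5 = 0x67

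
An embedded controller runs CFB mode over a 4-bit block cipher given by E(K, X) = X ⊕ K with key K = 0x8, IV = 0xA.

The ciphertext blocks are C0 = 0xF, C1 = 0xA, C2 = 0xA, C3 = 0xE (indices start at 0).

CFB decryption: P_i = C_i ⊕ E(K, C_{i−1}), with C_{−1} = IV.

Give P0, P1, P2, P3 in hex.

P0: E(K, 0xA) = 0x2; 0xF ⊕ 0x2 = 0xD.
P1: E(K, 0xF) = 0x7; 0xA ⊕ 0x7 = 0xD.
P2: E(K, 0xA) = 0x2; 0xA ⊕ 0x2 = 0x8.
P3: E(K, 0xA) = 0x2; 0xE ⊕ 0x2 = 0xC.

P0 = 0xD, P1 = 0xD, P2 = 0x8, P3 = 0xC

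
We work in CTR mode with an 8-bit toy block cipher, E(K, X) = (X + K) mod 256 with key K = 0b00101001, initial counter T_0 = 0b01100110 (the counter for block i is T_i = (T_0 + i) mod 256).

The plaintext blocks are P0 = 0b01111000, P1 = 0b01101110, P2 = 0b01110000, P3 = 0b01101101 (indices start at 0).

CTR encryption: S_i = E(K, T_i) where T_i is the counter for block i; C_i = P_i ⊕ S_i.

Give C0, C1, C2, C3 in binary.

C0: T = 0b01100110, S = E(K, T) = 0b10001111; 0b01111000 ⊕ 0b10001111 = 0b11110111.
C1: T = 0b01100111, S = E(K, T) = 0b10010000; 0b01101110 ⊕ 0b10010000 = 0b11111110.
C2: T = 0b01101000, S = E(K, T) = 0b10010001; 0b01110000 ⊕ 0b10010001 = 0b11100001.
C3: T = 0b01101001, S = E(K, T) = 0b10010010; 0b01101101 ⊕ 0b10010010 = 0b11111111.

C0 = 0b11110111, C1 = 0b11111110, C2 = 0b11100001, C3 = 0b11111111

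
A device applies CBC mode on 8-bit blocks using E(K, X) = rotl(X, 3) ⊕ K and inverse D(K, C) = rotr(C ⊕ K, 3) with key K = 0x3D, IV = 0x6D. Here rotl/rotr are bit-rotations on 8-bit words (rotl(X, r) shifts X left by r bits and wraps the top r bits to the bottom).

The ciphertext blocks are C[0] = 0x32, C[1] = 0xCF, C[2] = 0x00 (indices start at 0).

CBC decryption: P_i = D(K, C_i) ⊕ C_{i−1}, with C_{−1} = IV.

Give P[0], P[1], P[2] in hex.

P[0] = 0x8C, P[1] = 0x6C, P[2] = 0x68

P[0]: D(K, 0x32) = 0xE1; 0xE1 ⊕ 0x6D = 0x8C.
P[1]: D(K, 0xCF) = 0x5E; 0x5E ⊕ 0x32 = 0x6C.
P[2]: D(K, 0x00) = 0xA7; 0xA7 ⊕ 0xCF = 0x68.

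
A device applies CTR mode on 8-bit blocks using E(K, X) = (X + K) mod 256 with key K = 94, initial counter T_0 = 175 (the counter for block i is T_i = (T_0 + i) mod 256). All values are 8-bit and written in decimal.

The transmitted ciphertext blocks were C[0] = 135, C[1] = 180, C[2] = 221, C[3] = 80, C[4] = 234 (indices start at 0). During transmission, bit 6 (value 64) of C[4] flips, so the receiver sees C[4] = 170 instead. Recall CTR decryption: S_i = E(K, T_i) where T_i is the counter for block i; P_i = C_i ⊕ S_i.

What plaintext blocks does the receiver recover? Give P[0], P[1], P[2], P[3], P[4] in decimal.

Only C[4] changed, to 170. In CTR, a change in C_i flips the same bit in P_i only; the keystream is unaffected. Decrypting the received ciphertext:
P[0]: T = 175, S = E(K, T) = 13; 135 ⊕ 13 = 138.
P[1]: T = 176, S = E(K, T) = 14; 180 ⊕ 14 = 186.
P[2]: T = 177, S = E(K, T) = 15; 221 ⊕ 15 = 210.
P[3]: T = 178, S = E(K, T) = 16; 80 ⊕ 16 = 64.
P[4]: T = 179, S = E(K, T) = 17; 170 ⊕ 17 = 187.
Blocks that differ from the original plaintext: P[4].

P[0] = 138, P[1] = 186, P[2] = 210, P[3] = 64, P[4] = 187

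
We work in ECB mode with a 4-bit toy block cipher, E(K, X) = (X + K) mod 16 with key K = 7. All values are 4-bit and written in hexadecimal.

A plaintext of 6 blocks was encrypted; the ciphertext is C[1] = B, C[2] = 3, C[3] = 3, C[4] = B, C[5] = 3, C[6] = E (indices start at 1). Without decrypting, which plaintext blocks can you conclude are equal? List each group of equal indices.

P[1] = P[4]; P[2] = P[3] = P[5]

ECB encrypts each block independently with the same key, so equal ciphertext blocks imply equal plaintext blocks.
C[1] = C[4] = B, so P[1] = P[4].
C[2] = C[3] = C[5] = 3, so P[2] = P[3] = P[5].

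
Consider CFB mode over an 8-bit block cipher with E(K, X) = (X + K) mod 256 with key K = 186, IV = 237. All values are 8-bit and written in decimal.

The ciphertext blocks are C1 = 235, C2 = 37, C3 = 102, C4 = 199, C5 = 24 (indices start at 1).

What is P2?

P2 = 128

CFB decryption: P_i = C_i ⊕ E(K, C_{i−1}), with C_{0} = IV.
P2: E(K, 235) = 165; 37 ⊕ 165 = 128.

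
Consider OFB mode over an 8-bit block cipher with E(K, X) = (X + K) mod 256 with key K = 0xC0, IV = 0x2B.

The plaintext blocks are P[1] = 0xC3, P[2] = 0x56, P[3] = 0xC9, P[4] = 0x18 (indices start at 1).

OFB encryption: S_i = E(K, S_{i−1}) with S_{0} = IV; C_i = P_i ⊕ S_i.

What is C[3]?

C[1]: S = E(K, 0x2B) = 0xEB; 0xC3 ⊕ 0xEB = 0x28.
C[2]: S = E(K, 0xEB) = 0xAB; 0x56 ⊕ 0xAB = 0xFD.
C[3]: S = E(K, 0xAB) = 0x6B; 0xC9 ⊕ 0x6B = 0xA2.

C[3] = 0xA2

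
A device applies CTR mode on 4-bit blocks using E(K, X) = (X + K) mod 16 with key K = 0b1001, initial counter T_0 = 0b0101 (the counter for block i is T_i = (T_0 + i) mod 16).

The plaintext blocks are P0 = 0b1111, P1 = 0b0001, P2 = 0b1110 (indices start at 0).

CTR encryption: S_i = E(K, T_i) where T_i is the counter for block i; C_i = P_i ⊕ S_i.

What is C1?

C0: T = 0b0101, S = E(K, T) = 0b1110; 0b1111 ⊕ 0b1110 = 0b0001.
C1: T = 0b0110, S = E(K, T) = 0b1111; 0b0001 ⊕ 0b1111 = 0b1110.

C1 = 0b1110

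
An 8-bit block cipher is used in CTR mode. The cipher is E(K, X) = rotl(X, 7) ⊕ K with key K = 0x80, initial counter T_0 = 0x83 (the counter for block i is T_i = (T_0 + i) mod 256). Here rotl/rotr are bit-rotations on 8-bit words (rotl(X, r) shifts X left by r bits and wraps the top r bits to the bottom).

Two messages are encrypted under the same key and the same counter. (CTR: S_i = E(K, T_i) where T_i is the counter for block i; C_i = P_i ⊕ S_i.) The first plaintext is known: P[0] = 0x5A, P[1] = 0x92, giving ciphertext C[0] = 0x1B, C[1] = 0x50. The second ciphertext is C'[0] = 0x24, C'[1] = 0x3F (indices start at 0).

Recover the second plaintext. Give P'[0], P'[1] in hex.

In CTR with a reused counter, both messages share the same keystream S_i, so C_i ⊕ C'_i = P_i ⊕ P'_i and thus P'_i = P_i ⊕ C_i ⊕ C'_i.
P'[0]: 0x5A ⊕ 0x1B ⊕ 0x24 = 0x65.
P'[1]: 0x92 ⊕ 0x50 ⊕ 0x3F = 0xFD.

P'[0] = 0x65, P'[1] = 0xFD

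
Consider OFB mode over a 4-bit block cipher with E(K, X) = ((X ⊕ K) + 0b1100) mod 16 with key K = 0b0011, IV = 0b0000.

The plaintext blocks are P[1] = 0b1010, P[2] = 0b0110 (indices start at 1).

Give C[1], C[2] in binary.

C[1] = 0b0101, C[2] = 0b1110

OFB encryption: S_i = E(K, S_{i−1}) with S_{0} = IV; C_i = P_i ⊕ S_i.
C[1]: S = E(K, 0b0000) = 0b1111; 0b1010 ⊕ 0b1111 = 0b0101.
C[2]: S = E(K, 0b1111) = 0b1000; 0b0110 ⊕ 0b1000 = 0b1110.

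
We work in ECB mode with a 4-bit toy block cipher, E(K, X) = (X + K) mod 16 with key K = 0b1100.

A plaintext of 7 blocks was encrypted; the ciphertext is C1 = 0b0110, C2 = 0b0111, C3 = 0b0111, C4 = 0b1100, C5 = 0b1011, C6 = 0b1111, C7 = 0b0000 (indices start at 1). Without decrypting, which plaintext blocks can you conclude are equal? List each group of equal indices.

P2 = P3

ECB encrypts each block independently with the same key, so equal ciphertext blocks imply equal plaintext blocks.
C2 = C3 = 0b0111, so P2 = P3.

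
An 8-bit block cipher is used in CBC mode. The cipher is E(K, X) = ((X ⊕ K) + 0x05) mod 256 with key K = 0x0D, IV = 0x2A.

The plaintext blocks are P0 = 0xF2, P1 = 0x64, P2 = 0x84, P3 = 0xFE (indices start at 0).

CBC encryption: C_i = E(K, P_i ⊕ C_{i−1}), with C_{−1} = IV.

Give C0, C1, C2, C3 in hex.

C0: P0 ⊕ 0x2A = 0xD8; E(K, 0xD8) = 0xDA.
C1: P1 ⊕ 0xDA = 0xBE; E(K, 0xBE) = 0xB8.
C2: P2 ⊕ 0xB8 = 0x3C; E(K, 0x3C) = 0x36.
C3: P3 ⊕ 0x36 = 0xC8; E(K, 0xC8) = 0xCA.

C0 = 0xDA, C1 = 0xB8, C2 = 0x36, C3 = 0xCA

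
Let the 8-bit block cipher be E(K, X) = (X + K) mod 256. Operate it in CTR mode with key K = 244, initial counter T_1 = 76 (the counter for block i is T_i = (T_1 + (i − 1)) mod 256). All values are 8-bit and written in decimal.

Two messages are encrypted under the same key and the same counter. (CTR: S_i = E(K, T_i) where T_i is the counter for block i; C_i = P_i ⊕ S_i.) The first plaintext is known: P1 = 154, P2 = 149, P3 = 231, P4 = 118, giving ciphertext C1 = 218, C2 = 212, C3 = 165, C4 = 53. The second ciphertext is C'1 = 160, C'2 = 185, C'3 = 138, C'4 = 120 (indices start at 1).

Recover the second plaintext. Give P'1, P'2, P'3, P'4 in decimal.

In CTR with a reused counter, both messages share the same keystream S_i, so C_i ⊕ C'_i = P_i ⊕ P'_i and thus P'_i = P_i ⊕ C_i ⊕ C'_i.
P'1: 154 ⊕ 218 ⊕ 160 = 224.
P'2: 149 ⊕ 212 ⊕ 185 = 248.
P'3: 231 ⊕ 165 ⊕ 138 = 200.
P'4: 118 ⊕ 53 ⊕ 120 = 59.

P'1 = 224, P'2 = 248, P'3 = 200, P'4 = 59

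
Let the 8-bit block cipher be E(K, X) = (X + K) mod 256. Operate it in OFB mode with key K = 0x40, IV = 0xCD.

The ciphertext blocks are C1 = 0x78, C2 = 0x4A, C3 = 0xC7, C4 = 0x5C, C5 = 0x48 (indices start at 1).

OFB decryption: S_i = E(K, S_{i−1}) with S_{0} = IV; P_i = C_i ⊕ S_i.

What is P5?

P1: S = E(K, 0xCD) = 0x0D; 0x78 ⊕ 0x0D = 0x75.
P2: S = E(K, 0x0D) = 0x4D; 0x4A ⊕ 0x4D = 0x07.
P3: S = E(K, 0x4D) = 0x8D; 0xC7 ⊕ 0x8D = 0x4A.
P4: S = E(K, 0x8D) = 0xCD; 0x5C ⊕ 0xCD = 0x91.
P5: S = E(K, 0xCD) = 0x0D; 0x48 ⊕ 0x0D = 0x45.

P5 = 0x45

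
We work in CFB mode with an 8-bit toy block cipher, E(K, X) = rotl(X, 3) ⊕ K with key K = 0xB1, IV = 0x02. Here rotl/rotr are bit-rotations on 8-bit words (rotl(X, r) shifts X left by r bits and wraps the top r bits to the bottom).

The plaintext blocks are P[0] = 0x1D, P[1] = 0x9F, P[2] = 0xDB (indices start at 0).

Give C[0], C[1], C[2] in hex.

CFB encryption: C_i = P_i ⊕ E(K, C_{i−1}), with C_{−1} = IV.
C[0]: E(K, 0x02) = 0xA1; 0x1D ⊕ 0xA1 = 0xBC.
C[1]: E(K, 0xBC) = 0x54; 0x9F ⊕ 0x54 = 0xCB.
C[2]: E(K, 0xCB) = 0xEF; 0xDB ⊕ 0xEF = 0x34.

C[0] = 0xBC, C[1] = 0xCB, C[2] = 0x34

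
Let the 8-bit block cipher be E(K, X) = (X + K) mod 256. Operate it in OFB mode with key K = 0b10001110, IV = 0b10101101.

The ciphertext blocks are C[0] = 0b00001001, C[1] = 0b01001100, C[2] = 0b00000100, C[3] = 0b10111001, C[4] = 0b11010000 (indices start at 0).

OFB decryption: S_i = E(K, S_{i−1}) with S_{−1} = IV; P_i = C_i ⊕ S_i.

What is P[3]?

P[3] = 0b01011100

P[0]: S = E(K, 0b10101101) = 0b00111011; 0b00001001 ⊕ 0b00111011 = 0b00110010.
P[1]: S = E(K, 0b00111011) = 0b11001001; 0b01001100 ⊕ 0b11001001 = 0b10000101.
P[2]: S = E(K, 0b11001001) = 0b01010111; 0b00000100 ⊕ 0b01010111 = 0b01010011.
P[3]: S = E(K, 0b01010111) = 0b11100101; 0b10111001 ⊕ 0b11100101 = 0b01011100.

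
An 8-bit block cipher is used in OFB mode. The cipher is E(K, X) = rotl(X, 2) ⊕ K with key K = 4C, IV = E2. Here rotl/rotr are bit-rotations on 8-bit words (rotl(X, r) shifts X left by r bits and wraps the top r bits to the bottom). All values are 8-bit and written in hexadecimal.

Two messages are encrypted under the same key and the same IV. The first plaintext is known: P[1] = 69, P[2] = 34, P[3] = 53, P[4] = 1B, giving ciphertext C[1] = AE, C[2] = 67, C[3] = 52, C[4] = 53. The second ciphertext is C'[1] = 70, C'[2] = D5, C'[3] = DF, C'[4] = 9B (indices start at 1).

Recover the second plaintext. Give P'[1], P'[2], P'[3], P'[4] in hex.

P'[1] = B7, P'[2] = 86, P'[3] = DE, P'[4] = D3

In OFB with a reused IV, both messages share the same keystream S_i, so C_i ⊕ C'_i = P_i ⊕ P'_i and thus P'_i = P_i ⊕ C_i ⊕ C'_i.
P'[1]: 69 ⊕ AE ⊕ 70 = B7.
P'[2]: 34 ⊕ 67 ⊕ D5 = 86.
P'[3]: 53 ⊕ 52 ⊕ DF = DE.
P'[4]: 1B ⊕ 53 ⊕ 9B = D3.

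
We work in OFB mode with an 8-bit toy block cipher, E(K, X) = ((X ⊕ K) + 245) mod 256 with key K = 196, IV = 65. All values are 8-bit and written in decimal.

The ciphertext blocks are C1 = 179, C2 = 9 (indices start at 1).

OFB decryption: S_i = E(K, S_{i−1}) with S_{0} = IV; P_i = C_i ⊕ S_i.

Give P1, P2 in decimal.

P1 = 201, P2 = 186

P1: S = E(K, 65) = 122; 179 ⊕ 122 = 201.
P2: S = E(K, 122) = 179; 9 ⊕ 179 = 186.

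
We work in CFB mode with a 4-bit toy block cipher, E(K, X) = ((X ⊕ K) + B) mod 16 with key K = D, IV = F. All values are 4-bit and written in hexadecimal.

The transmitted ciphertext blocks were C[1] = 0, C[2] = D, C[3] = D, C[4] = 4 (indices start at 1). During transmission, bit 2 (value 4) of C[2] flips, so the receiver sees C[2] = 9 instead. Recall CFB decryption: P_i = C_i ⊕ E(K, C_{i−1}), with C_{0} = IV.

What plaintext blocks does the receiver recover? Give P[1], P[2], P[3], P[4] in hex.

Only C[2] changed, to 9. In CFB, a change in C_i flips the same bit in P_i and garbles P_{i+1}. Decrypting the received ciphertext:
P[1]: E(K, F) = D; 0 ⊕ D = D.
P[2]: E(K, 0) = 8; 9 ⊕ 8 = 1.
P[3]: E(K, 9) = F; D ⊕ F = 2.
P[4]: E(K, D) = B; 4 ⊕ B = F.
Blocks that differ from the original plaintext: P[2], P[3].

P[1] = D, P[2] = 1, P[3] = 2, P[4] = F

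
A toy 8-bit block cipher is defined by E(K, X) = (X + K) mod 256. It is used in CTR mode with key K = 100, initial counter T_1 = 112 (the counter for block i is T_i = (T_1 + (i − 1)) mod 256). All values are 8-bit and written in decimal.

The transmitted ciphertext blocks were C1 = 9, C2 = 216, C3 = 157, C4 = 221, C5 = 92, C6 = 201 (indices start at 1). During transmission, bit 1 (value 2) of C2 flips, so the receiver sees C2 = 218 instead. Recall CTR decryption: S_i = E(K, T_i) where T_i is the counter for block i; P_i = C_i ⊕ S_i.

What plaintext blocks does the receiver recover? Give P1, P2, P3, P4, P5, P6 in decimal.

Only C2 changed, to 218. In CTR, a change in C_i flips the same bit in P_i only; the keystream is unaffected. Decrypting the received ciphertext:
P1: T = 112, S = E(K, T) = 212; 9 ⊕ 212 = 221.
P2: T = 113, S = E(K, T) = 213; 218 ⊕ 213 = 15.
P3: T = 114, S = E(K, T) = 214; 157 ⊕ 214 = 75.
P4: T = 115, S = E(K, T) = 215; 221 ⊕ 215 = 10.
P5: T = 116, S = E(K, T) = 216; 92 ⊕ 216 = 132.
P6: T = 117, S = E(K, T) = 217; 201 ⊕ 217 = 16.
Blocks that differ from the original plaintext: P2.

P1 = 221, P2 = 15, P3 = 75, P4 = 10, P5 = 132, P6 = 16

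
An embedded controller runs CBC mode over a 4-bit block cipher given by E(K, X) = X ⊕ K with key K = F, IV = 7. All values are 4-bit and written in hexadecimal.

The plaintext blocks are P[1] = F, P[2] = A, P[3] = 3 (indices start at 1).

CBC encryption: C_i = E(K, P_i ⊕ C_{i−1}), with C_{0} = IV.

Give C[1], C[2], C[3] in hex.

C[1] = 7, C[2] = 2, C[3] = E

C[1]: P[1] ⊕ 7 = 8; E(K, 8) = 7.
C[2]: P[2] ⊕ 7 = D; E(K, D) = 2.
C[3]: P[3] ⊕ 2 = 1; E(K, 1) = E.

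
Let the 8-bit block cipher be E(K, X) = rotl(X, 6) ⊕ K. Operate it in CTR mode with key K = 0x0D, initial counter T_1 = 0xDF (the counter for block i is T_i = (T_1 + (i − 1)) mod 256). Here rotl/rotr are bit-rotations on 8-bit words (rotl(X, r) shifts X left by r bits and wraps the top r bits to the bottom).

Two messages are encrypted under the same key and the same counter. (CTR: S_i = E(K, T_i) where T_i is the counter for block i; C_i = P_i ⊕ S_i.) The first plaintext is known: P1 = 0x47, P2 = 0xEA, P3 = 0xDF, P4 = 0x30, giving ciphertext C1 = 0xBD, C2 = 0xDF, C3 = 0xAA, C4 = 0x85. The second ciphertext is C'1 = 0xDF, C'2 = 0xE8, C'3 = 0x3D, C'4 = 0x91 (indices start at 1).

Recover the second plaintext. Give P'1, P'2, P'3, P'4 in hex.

P'1 = 0x25, P'2 = 0xDD, P'3 = 0x48, P'4 = 0x24

In CTR with a reused counter, both messages share the same keystream S_i, so C_i ⊕ C'_i = P_i ⊕ P'_i and thus P'_i = P_i ⊕ C_i ⊕ C'_i.
P'1: 0x47 ⊕ 0xBD ⊕ 0xDF = 0x25.
P'2: 0xEA ⊕ 0xDF ⊕ 0xE8 = 0xDD.
P'3: 0xDF ⊕ 0xAA ⊕ 0x3D = 0x48.
P'4: 0x30 ⊕ 0x85 ⊕ 0x91 = 0x24.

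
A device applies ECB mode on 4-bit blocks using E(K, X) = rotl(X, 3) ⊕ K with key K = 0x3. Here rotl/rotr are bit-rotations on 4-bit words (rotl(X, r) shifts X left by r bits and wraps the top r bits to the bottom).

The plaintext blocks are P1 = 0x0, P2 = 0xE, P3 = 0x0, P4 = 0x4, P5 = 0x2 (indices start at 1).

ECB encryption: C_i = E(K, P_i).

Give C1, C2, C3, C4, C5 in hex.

C1: E(K, 0x0) = 0x3.
C2: E(K, 0xE) = 0x4.
C3: E(K, 0x0) = 0x3.
C4: E(K, 0x4) = 0x1.
C5: E(K, 0x2) = 0x2.

C1 = 0x3, C2 = 0x4, C3 = 0x3, C4 = 0x1, C5 = 0x2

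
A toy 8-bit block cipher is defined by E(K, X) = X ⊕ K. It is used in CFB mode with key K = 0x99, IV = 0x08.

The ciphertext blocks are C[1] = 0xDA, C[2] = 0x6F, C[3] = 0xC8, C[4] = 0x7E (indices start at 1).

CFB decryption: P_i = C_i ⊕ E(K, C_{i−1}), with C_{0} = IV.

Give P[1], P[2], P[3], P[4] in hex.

P[1] = 0x4B, P[2] = 0x2C, P[3] = 0x3E, P[4] = 0x2F

P[1]: E(K, 0x08) = 0x91; 0xDA ⊕ 0x91 = 0x4B.
P[2]: E(K, 0xDA) = 0x43; 0x6F ⊕ 0x43 = 0x2C.
P[3]: E(K, 0x6F) = 0xF6; 0xC8 ⊕ 0xF6 = 0x3E.
P[4]: E(K, 0xC8) = 0x51; 0x7E ⊕ 0x51 = 0x2F.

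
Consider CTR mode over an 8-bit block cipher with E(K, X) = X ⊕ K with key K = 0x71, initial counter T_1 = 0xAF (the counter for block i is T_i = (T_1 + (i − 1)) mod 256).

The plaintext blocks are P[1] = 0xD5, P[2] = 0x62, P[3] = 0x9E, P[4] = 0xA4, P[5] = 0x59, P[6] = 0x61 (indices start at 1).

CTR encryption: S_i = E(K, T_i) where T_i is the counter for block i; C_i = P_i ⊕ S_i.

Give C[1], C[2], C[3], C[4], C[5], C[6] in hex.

C[1] = 0x0B, C[2] = 0xA3, C[3] = 0x5E, C[4] = 0x67, C[5] = 0x9B, C[6] = 0xA4

C[1]: T = 0xAF, S = E(K, T) = 0xDE; 0xD5 ⊕ 0xDE = 0x0B.
C[2]: T = 0xB0, S = E(K, T) = 0xC1; 0x62 ⊕ 0xC1 = 0xA3.
C[3]: T = 0xB1, S = E(K, T) = 0xC0; 0x9E ⊕ 0xC0 = 0x5E.
C[4]: T = 0xB2, S = E(K, T) = 0xC3; 0xA4 ⊕ 0xC3 = 0x67.
C[5]: T = 0xB3, S = E(K, T) = 0xC2; 0x59 ⊕ 0xC2 = 0x9B.
C[6]: T = 0xB4, S = E(K, T) = 0xC5; 0x61 ⊕ 0xC5 = 0xA4.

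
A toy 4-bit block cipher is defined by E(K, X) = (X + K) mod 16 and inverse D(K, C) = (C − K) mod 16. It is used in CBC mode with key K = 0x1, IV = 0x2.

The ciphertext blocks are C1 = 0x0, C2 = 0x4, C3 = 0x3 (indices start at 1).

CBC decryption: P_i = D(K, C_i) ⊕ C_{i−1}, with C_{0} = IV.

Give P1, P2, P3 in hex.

P1: D(K, 0x0) = 0xF; 0xF ⊕ 0x2 = 0xD.
P2: D(K, 0x4) = 0x3; 0x3 ⊕ 0x0 = 0x3.
P3: D(K, 0x3) = 0x2; 0x2 ⊕ 0x4 = 0x6.

P1 = 0xD, P2 = 0x3, P3 = 0x6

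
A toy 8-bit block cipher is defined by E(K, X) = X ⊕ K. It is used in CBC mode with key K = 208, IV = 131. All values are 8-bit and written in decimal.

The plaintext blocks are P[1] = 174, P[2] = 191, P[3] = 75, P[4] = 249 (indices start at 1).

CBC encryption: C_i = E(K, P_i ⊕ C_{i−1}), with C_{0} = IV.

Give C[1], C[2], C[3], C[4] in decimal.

C[1]: P[1] ⊕ 131 = 45; E(K, 45) = 253.
C[2]: P[2] ⊕ 253 = 66; E(K, 66) = 146.
C[3]: P[3] ⊕ 146 = 217; E(K, 217) = 9.
C[4]: P[4] ⊕ 9 = 240; E(K, 240) = 32.

C[1] = 253, C[2] = 146, C[3] = 9, C[4] = 32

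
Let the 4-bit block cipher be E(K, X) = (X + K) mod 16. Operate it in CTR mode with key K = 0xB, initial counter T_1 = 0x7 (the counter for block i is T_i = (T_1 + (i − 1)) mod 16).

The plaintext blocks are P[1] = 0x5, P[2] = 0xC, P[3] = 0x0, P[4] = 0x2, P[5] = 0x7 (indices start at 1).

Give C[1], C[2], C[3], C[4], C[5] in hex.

CTR encryption: S_i = E(K, T_i) where T_i is the counter for block i; C_i = P_i ⊕ S_i.
C[1]: T = 0x7, S = E(K, T) = 0x2; 0x5 ⊕ 0x2 = 0x7.
C[2]: T = 0x8, S = E(K, T) = 0x3; 0xC ⊕ 0x3 = 0xF.
C[3]: T = 0x9, S = E(K, T) = 0x4; 0x0 ⊕ 0x4 = 0x4.
C[4]: T = 0xA, S = E(K, T) = 0x5; 0x2 ⊕ 0x5 = 0x7.
C[5]: T = 0xB, S = E(K, T) = 0x6; 0x7 ⊕ 0x6 = 0x1.

C[1] = 0x7, C[2] = 0xF, C[3] = 0x4, C[4] = 0x7, C[5] = 0x1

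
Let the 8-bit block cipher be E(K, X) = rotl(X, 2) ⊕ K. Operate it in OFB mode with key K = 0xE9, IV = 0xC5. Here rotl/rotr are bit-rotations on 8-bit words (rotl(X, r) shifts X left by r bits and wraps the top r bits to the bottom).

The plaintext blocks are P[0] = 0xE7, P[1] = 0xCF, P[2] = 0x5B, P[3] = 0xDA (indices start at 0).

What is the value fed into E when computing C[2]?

OFB encryption: S_i = E(K, S_{i−1}) with S_{−1} = IV; C_i = P_i ⊕ S_i.
C[0]: S = E(K, 0xC5) = 0xFE; 0xE7 ⊕ 0xFE = 0x19.
C[1]: S = E(K, 0xFE) = 0x12; 0xCF ⊕ 0x12 = 0xDD.
C[2]: S = E(K, 0x12) = 0xA1; 0x5B ⊕ 0xA1 = 0xFA.
So the input to E for block [2] is 0x12.

0x12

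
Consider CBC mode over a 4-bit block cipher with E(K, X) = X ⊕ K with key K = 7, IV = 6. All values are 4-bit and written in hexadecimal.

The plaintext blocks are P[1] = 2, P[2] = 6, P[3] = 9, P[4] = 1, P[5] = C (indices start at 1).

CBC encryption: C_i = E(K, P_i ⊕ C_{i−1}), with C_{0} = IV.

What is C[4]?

C[1]: P[1] ⊕ 6 = 4; E(K, 4) = 3.
C[2]: P[2] ⊕ 3 = 5; E(K, 5) = 2.
C[3]: P[3] ⊕ 2 = B; E(K, B) = C.
C[4]: P[4] ⊕ C = D; E(K, D) = A.

C[4] = A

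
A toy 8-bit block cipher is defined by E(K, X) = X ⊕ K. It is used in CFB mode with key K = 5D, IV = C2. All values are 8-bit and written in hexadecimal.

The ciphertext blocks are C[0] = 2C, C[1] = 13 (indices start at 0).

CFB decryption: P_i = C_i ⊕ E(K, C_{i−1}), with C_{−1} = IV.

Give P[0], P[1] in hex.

P[0] = B3, P[1] = 62

P[0]: E(K, C2) = 9F; 2C ⊕ 9F = B3.
P[1]: E(K, 2C) = 71; 13 ⊕ 71 = 62.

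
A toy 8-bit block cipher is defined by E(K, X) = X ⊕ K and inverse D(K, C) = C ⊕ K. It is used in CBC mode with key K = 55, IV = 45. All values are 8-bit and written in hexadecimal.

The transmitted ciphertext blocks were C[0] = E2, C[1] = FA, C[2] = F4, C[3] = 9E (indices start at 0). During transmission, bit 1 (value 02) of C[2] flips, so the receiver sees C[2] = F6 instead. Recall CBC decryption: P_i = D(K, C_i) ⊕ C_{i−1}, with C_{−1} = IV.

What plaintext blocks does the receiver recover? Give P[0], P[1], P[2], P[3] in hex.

P[0] = F2, P[1] = 4D, P[2] = 59, P[3] = 3D

Only C[2] changed, to F6. In CBC, a change in C_i garbles P_i and flips the same bit in P_{i+1}. Decrypting the received ciphertext:
P[0]: D(K, E2) = B7; B7 ⊕ 45 = F2.
P[1]: D(K, FA) = AF; AF ⊕ E2 = 4D.
P[2]: D(K, F6) = A3; A3 ⊕ FA = 59.
P[3]: D(K, 9E) = CB; CB ⊕ F6 = 3D.
Blocks that differ from the original plaintext: P[2], P[3].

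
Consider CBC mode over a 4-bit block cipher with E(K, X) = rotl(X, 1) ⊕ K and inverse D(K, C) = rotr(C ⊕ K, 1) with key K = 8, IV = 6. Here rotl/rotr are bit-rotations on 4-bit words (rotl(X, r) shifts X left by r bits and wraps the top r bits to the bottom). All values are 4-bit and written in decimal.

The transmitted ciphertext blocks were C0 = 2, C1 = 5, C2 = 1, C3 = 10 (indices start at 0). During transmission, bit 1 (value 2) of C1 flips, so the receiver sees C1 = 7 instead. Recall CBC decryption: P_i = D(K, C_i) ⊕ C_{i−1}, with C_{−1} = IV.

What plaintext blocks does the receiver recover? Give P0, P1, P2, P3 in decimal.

Only C1 changed, to 7. In CBC, a change in C_i garbles P_i and flips the same bit in P_{i+1}. Decrypting the received ciphertext:
P0: D(K, 2) = 5; 5 ⊕ 6 = 3.
P1: D(K, 7) = 15; 15 ⊕ 2 = 13.
P2: D(K, 1) = 12; 12 ⊕ 7 = 11.
P3: D(K, 10) = 1; 1 ⊕ 1 = 0.
Blocks that differ from the original plaintext: P1, P2.

P0 = 3, P1 = 13, P2 = 11, P3 = 0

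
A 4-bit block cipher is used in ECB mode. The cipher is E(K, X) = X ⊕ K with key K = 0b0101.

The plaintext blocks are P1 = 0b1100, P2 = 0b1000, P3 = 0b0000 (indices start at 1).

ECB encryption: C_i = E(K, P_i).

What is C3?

C3 = 0b0101

C3: E(K, 0b0000) = 0b0101.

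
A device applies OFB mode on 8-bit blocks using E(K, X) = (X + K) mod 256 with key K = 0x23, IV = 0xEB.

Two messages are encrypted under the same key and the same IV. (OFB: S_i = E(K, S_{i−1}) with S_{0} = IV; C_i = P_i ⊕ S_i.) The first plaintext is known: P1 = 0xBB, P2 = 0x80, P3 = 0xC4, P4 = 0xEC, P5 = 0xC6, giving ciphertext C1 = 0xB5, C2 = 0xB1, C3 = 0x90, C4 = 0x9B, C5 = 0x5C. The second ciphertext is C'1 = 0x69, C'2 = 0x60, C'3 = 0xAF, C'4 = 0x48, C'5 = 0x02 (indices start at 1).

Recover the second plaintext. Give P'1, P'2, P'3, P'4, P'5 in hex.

P'1 = 0x67, P'2 = 0x51, P'3 = 0xFB, P'4 = 0x3F, P'5 = 0x98

In OFB with a reused IV, both messages share the same keystream S_i, so C_i ⊕ C'_i = P_i ⊕ P'_i and thus P'_i = P_i ⊕ C_i ⊕ C'_i.
P'1: 0xBB ⊕ 0xB5 ⊕ 0x69 = 0x67.
P'2: 0x80 ⊕ 0xB1 ⊕ 0x60 = 0x51.
P'3: 0xC4 ⊕ 0x90 ⊕ 0xAF = 0xFB.
P'4: 0xEC ⊕ 0x9B ⊕ 0x48 = 0x3F.
P'5: 0xC6 ⊕ 0x5C ⊕ 0x02 = 0x98.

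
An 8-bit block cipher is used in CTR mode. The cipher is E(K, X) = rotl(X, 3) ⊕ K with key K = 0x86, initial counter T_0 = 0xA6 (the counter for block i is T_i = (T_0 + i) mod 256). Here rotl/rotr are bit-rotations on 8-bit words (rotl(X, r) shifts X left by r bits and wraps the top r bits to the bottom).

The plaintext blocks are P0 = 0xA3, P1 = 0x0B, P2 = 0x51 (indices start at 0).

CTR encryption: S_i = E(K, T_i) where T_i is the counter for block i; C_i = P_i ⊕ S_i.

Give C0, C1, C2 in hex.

C0: T = 0xA6, S = E(K, T) = 0xB3; 0xA3 ⊕ 0xB3 = 0x10.
C1: T = 0xA7, S = E(K, T) = 0xBB; 0x0B ⊕ 0xBB = 0xB0.
C2: T = 0xA8, S = E(K, T) = 0xC3; 0x51 ⊕ 0xC3 = 0x92.

C0 = 0x10, C1 = 0xB0, C2 = 0x92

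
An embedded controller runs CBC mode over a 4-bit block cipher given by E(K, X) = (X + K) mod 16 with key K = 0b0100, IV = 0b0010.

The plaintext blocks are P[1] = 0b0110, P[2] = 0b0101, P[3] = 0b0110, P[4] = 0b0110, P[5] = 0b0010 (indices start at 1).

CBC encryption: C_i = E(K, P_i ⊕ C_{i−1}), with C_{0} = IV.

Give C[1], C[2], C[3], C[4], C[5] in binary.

C[1] = 0b1000, C[2] = 0b0001, C[3] = 0b1011, C[4] = 0b0001, C[5] = 0b0111

C[1]: P[1] ⊕ 0b0010 = 0b0100; E(K, 0b0100) = 0b1000.
C[2]: P[2] ⊕ 0b1000 = 0b1101; E(K, 0b1101) = 0b0001.
C[3]: P[3] ⊕ 0b0001 = 0b0111; E(K, 0b0111) = 0b1011.
C[4]: P[4] ⊕ 0b1011 = 0b1101; E(K, 0b1101) = 0b0001.
C[5]: P[5] ⊕ 0b0001 = 0b0011; E(K, 0b0011) = 0b0111.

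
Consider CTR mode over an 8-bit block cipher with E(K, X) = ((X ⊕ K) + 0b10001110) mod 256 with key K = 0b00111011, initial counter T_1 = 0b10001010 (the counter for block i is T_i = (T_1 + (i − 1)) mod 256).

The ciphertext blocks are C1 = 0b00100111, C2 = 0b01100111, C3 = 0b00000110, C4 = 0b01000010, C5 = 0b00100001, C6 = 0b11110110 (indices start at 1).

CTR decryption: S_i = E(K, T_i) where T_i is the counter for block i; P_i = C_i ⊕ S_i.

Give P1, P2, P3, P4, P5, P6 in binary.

P1: T = 0b10001010, S = E(K, T) = 0b00111111; 0b00100111 ⊕ 0b00111111 = 0b00011000.
P2: T = 0b10001011, S = E(K, T) = 0b00111110; 0b01100111 ⊕ 0b00111110 = 0b01011001.
P3: T = 0b10001100, S = E(K, T) = 0b01000101; 0b00000110 ⊕ 0b01000101 = 0b01000011.
P4: T = 0b10001101, S = E(K, T) = 0b01000100; 0b01000010 ⊕ 0b01000100 = 0b00000110.
P5: T = 0b10001110, S = E(K, T) = 0b01000011; 0b00100001 ⊕ 0b01000011 = 0b01100010.
P6: T = 0b10001111, S = E(K, T) = 0b01000010; 0b11110110 ⊕ 0b01000010 = 0b10110100.

P1 = 0b00011000, P2 = 0b01011001, P3 = 0b01000011, P4 = 0b00000110, P5 = 0b01100010, P6 = 0b10110100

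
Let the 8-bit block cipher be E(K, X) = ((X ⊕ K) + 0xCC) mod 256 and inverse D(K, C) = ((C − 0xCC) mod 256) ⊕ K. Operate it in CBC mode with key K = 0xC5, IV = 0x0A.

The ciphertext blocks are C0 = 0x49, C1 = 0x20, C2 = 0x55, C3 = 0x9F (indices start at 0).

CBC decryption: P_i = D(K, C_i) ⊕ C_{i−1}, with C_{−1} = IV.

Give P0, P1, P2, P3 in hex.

P0 = 0xB2, P1 = 0xD8, P2 = 0x6C, P3 = 0x43

P0: D(K, 0x49) = 0xB8; 0xB8 ⊕ 0x0A = 0xB2.
P1: D(K, 0x20) = 0x91; 0x91 ⊕ 0x49 = 0xD8.
P2: D(K, 0x55) = 0x4C; 0x4C ⊕ 0x20 = 0x6C.
P3: D(K, 0x9F) = 0x16; 0x16 ⊕ 0x55 = 0x43.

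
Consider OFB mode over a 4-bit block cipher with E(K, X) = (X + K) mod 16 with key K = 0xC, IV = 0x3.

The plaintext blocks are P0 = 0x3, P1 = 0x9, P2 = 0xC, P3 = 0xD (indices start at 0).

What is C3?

OFB encryption: S_i = E(K, S_{i−1}) with S_{−1} = IV; C_i = P_i ⊕ S_i.
C0: S = E(K, 0x3) = 0xF; 0x3 ⊕ 0xF = 0xC.
C1: S = E(K, 0xF) = 0xB; 0x9 ⊕ 0xB = 0x2.
C2: S = E(K, 0xB) = 0x7; 0xC ⊕ 0x7 = 0xB.
C3: S = E(K, 0x7) = 0x3; 0xD ⊕ 0x3 = 0xE.

C3 = 0xE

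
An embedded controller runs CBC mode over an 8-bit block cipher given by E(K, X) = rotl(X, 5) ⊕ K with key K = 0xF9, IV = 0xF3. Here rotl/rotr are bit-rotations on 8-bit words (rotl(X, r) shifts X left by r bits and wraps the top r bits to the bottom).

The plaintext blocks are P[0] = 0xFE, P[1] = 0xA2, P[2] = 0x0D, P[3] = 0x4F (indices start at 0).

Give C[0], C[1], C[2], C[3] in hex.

CBC encryption: C_i = E(K, P_i ⊕ C_{i−1}), with C_{−1} = IV.
C[0]: P[0] ⊕ 0xF3 = 0x0D; E(K, 0x0D) = 0x58.
C[1]: P[1] ⊕ 0x58 = 0xFA; E(K, 0xFA) = 0xA6.
C[2]: P[2] ⊕ 0xA6 = 0xAB; E(K, 0xAB) = 0x8C.
C[3]: P[3] ⊕ 0x8C = 0xC3; E(K, 0xC3) = 0x81.

C[0] = 0x58, C[1] = 0xA6, C[2] = 0x8C, C[3] = 0x81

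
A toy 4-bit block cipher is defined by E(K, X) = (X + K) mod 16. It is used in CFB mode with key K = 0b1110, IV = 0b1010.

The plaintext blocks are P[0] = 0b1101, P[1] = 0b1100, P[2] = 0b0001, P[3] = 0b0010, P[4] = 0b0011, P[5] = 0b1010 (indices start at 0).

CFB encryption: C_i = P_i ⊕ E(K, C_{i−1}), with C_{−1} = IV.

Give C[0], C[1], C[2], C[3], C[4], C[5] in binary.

C[0]: E(K, 0b1010) = 0b1000; 0b1101 ⊕ 0b1000 = 0b0101.
C[1]: E(K, 0b0101) = 0b0011; 0b1100 ⊕ 0b0011 = 0b1111.
C[2]: E(K, 0b1111) = 0b1101; 0b0001 ⊕ 0b1101 = 0b1100.
C[3]: E(K, 0b1100) = 0b1010; 0b0010 ⊕ 0b1010 = 0b1000.
C[4]: E(K, 0b1000) = 0b0110; 0b0011 ⊕ 0b0110 = 0b0101.
C[5]: E(K, 0b0101) = 0b0011; 0b1010 ⊕ 0b0011 = 0b1001.

C[0] = 0b0101, C[1] = 0b1111, C[2] = 0b1100, C[3] = 0b1000, C[4] = 0b0101, C[5] = 0b1001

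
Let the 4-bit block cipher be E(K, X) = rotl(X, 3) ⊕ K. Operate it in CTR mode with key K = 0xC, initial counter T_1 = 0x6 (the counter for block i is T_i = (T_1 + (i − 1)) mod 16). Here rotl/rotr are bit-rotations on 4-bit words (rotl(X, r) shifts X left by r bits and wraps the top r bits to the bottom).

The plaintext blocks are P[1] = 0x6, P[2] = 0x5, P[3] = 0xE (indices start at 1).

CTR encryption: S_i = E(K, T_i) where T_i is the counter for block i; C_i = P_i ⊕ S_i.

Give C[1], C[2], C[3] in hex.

C[1]: T = 0x6, S = E(K, T) = 0xF; 0x6 ⊕ 0xF = 0x9.
C[2]: T = 0x7, S = E(K, T) = 0x7; 0x5 ⊕ 0x7 = 0x2.
C[3]: T = 0x8, S = E(K, T) = 0x8; 0xE ⊕ 0x8 = 0x6.

C[1] = 0x9, C[2] = 0x2, C[3] = 0x6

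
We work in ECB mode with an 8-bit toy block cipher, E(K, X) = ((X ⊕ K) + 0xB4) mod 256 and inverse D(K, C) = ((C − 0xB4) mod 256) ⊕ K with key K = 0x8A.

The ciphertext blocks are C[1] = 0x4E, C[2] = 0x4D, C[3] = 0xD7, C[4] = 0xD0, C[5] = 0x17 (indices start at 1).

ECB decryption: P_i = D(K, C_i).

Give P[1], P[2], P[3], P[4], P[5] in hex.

P[1] = 0x10, P[2] = 0x13, P[3] = 0xA9, P[4] = 0x96, P[5] = 0xE9

P[1]: D(K, 0x4E) = 0x10.
P[2]: D(K, 0x4D) = 0x13.
P[3]: D(K, 0xD7) = 0xA9.
P[4]: D(K, 0xD0) = 0x96.
P[5]: D(K, 0x17) = 0xE9.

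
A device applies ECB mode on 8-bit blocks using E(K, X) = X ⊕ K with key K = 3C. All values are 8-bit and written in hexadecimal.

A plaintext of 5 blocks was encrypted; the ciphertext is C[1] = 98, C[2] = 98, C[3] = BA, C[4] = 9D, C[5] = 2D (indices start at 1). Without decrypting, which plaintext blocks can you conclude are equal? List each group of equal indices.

ECB encrypts each block independently with the same key, so equal ciphertext blocks imply equal plaintext blocks.
C[1] = C[2] = 98, so P[1] = P[2].

P[1] = P[2]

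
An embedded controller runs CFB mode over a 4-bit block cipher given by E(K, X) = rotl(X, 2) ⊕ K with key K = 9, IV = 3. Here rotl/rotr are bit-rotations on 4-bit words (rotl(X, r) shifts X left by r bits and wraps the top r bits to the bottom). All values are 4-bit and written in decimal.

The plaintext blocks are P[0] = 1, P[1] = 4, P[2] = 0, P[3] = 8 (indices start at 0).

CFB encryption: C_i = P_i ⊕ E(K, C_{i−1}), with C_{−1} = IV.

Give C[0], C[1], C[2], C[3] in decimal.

C[0]: E(K, 3) = 5; 1 ⊕ 5 = 4.
C[1]: E(K, 4) = 8; 4 ⊕ 8 = 12.
C[2]: E(K, 12) = 10; 0 ⊕ 10 = 10.
C[3]: E(K, 10) = 3; 8 ⊕ 3 = 11.

C[0] = 4, C[1] = 12, C[2] = 10, C[3] = 11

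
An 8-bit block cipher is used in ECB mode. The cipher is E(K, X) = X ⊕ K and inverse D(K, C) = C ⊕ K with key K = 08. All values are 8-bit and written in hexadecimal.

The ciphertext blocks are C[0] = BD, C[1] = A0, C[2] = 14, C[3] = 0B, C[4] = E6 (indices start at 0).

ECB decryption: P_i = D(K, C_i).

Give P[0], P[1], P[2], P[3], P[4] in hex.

P[0] = B5, P[1] = A8, P[2] = 1C, P[3] = 03, P[4] = EE

P[0]: D(K, BD) = B5.
P[1]: D(K, A0) = A8.
P[2]: D(K, 14) = 1C.
P[3]: D(K, 0B) = 03.
P[4]: D(K, E6) = EE.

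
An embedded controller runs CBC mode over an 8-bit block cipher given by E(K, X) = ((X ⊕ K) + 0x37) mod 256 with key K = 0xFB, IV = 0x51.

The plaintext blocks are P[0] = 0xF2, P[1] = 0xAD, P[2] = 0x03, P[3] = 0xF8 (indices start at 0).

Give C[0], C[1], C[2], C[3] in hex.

C[0] = 0x8F, C[1] = 0x10, C[2] = 0x1F, C[3] = 0x53

CBC encryption: C_i = E(K, P_i ⊕ C_{i−1}), with C_{−1} = IV.
C[0]: P[0] ⊕ 0x51 = 0xA3; E(K, 0xA3) = 0x8F.
C[1]: P[1] ⊕ 0x8F = 0x22; E(K, 0x22) = 0x10.
C[2]: P[2] ⊕ 0x10 = 0x13; E(K, 0x13) = 0x1F.
C[3]: P[3] ⊕ 0x1F = 0xE7; E(K, 0xE7) = 0x53.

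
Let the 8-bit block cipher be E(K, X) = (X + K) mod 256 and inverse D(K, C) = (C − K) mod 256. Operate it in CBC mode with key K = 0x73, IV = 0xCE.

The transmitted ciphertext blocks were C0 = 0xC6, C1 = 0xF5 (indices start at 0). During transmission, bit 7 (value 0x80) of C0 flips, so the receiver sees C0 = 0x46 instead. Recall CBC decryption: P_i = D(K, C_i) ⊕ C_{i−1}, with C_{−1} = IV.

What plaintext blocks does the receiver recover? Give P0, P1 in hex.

Only C0 changed, to 0x46. In CBC, a change in C_i garbles P_i and flips the same bit in P_{i+1}. Decrypting the received ciphertext:
P0: D(K, 0x46) = 0xD3; 0xD3 ⊕ 0xCE = 0x1D.
P1: D(K, 0xF5) = 0x82; 0x82 ⊕ 0x46 = 0xC4.
Blocks that differ from the original plaintext: P0, P1.

P0 = 0x1D, P1 = 0xC4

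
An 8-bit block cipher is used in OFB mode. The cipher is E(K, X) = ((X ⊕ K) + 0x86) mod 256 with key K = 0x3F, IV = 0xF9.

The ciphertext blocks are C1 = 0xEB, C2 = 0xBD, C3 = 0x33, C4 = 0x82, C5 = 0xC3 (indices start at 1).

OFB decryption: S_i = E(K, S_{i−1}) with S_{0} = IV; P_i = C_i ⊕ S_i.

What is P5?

P1: S = E(K, 0xF9) = 0x4C; 0xEB ⊕ 0x4C = 0xA7.
P2: S = E(K, 0x4C) = 0xF9; 0xBD ⊕ 0xF9 = 0x44.
P3: S = E(K, 0xF9) = 0x4C; 0x33 ⊕ 0x4C = 0x7F.
P4: S = E(K, 0x4C) = 0xF9; 0x82 ⊕ 0xF9 = 0x7B.
P5: S = E(K, 0xF9) = 0x4C; 0xC3 ⊕ 0x4C = 0x8F.

P5 = 0x8F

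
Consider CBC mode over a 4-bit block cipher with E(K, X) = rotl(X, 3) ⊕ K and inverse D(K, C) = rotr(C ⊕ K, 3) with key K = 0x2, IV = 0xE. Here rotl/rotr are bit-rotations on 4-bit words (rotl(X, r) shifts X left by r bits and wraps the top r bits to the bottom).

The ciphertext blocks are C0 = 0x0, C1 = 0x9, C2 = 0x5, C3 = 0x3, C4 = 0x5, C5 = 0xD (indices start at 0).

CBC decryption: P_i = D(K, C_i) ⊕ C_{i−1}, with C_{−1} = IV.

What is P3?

P3 = 0x7

P3: D(K, 0x3) = 0x2; 0x2 ⊕ 0x5 = 0x7.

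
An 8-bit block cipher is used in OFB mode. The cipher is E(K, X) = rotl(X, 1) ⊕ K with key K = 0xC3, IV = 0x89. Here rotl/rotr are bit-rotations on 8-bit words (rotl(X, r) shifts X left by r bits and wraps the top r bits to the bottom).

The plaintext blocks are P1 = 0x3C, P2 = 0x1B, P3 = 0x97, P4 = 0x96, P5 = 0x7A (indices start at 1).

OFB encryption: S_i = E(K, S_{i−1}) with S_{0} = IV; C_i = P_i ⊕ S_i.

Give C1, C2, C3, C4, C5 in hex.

C1: S = E(K, 0x89) = 0xD0; 0x3C ⊕ 0xD0 = 0xEC.
C2: S = E(K, 0xD0) = 0x62; 0x1B ⊕ 0x62 = 0x79.
C3: S = E(K, 0x62) = 0x07; 0x97 ⊕ 0x07 = 0x90.
C4: S = E(K, 0x07) = 0xCD; 0x96 ⊕ 0xCD = 0x5B.
C5: S = E(K, 0xCD) = 0x58; 0x7A ⊕ 0x58 = 0x22.

C1 = 0xEC, C2 = 0x79, C3 = 0x90, C4 = 0x5B, C5 = 0x22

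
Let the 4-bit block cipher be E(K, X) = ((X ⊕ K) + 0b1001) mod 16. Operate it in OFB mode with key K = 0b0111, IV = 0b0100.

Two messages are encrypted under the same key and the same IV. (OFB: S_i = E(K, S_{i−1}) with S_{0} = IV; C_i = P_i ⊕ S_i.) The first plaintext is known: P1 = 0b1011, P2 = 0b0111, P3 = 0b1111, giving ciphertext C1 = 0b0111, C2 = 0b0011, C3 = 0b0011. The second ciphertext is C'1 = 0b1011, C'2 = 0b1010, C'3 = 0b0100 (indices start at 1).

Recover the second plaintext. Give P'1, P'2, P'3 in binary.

P'1 = 0b0111, P'2 = 0b1110, P'3 = 0b1000

In OFB with a reused IV, both messages share the same keystream S_i, so C_i ⊕ C'_i = P_i ⊕ P'_i and thus P'_i = P_i ⊕ C_i ⊕ C'_i.
P'1: 0b1011 ⊕ 0b0111 ⊕ 0b1011 = 0b0111.
P'2: 0b0111 ⊕ 0b0011 ⊕ 0b1010 = 0b1110.
P'3: 0b1111 ⊕ 0b0011 ⊕ 0b0100 = 0b1000.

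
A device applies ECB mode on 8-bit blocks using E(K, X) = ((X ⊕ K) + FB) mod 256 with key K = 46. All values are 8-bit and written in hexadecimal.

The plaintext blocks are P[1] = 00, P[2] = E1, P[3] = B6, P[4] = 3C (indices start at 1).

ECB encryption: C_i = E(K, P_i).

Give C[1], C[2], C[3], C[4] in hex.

C[1] = 41, C[2] = A2, C[3] = EB, C[4] = 75

C[1]: E(K, 00) = 41.
C[2]: E(K, E1) = A2.
C[3]: E(K, B6) = EB.
C[4]: E(K, 3C) = 75.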